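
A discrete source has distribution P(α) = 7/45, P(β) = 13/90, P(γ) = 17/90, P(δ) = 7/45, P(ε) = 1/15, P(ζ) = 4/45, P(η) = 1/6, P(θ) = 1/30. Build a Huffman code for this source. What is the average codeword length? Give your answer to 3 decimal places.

Repeatedly combine the two least-probable nodes; the expected code length is the sum of the merged weights.
merge 1/30 + 1/15 → 1/10
merge 4/45 + 1/10 → 17/90
merge 13/90 + 7/45 → 3/10
merge 7/45 + 1/6 → 29/90
merge 17/90 + 17/90 → 17/45
merge 3/10 + 29/90 → 28/45
merge 17/45 + 28/45 → 1
L = 1/10 + 17/90 + 3/10 + 29/90 + 17/45 + 28/45 + 1 = 131/45 ≈ 2.911 bits/symbol.

2.911 bits/symbol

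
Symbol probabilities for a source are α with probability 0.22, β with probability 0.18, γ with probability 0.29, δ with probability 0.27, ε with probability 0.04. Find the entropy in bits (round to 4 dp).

2.1396 bits

H = −Σ pᵢ log₂ pᵢ.
−0.22·log₂(0.22) = 0.4806
−0.18·log₂(0.18) = 0.4453
−0.29·log₂(0.29) = 0.5179
−0.27·log₂(0.27) = 0.5100
−0.04·log₂(0.04) = 0.1858
Sum ≈ 2.1396 → 2.1396 bits.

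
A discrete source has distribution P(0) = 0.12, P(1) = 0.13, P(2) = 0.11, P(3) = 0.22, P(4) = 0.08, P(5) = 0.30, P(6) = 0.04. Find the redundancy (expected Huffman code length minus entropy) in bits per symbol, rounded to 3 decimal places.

Entropy H = −Σ p log₂ p ≈ 2.5789 bits.
Huffman merges: 1/25+2/25→3/25; 11/100+3/25→23/100; 3/25+13/100→1/4; 11/50+23/100→9/20; 1/4+3/10→11/20; 9/20+11/20→1. L = 13/5 ≈ 2.6000.
L − H = 2.6000 − 2.5789 = 0.021 bits.

0.021 bits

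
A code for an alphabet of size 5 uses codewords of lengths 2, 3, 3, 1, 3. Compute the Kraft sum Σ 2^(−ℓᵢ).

With common denominator 2^3 = 8: Σ 2^(−ℓᵢ) = 2/8 + 1/8 + 1/8 + 4/8 + 1/8 = 9/8 = 1.125.

1.125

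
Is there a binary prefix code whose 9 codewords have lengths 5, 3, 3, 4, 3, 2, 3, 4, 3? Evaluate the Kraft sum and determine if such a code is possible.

With common denominator 2^5 = 32: Σ 2^(−ℓᵢ) = 1/32 + 4/32 + 4/32 + 2/32 + 4/32 + 8/32 + 4/32 + 2/32 + 4/32 = 33/32 = 1.03125.
Kraft's inequality requires Σ ≤ 1; here Σ = 1.03125 > 1, so no such prefix code exists.

1.03125; no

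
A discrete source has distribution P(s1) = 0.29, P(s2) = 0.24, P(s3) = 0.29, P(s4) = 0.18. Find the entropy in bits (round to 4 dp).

1.9752 bits

H = −Σ pᵢ log₂ pᵢ.
−0.29·log₂(0.29) = 0.5179
−0.24·log₂(0.24) = 0.4941
−0.29·log₂(0.29) = 0.5179
−0.18·log₂(0.18) = 0.4453
Sum ≈ 1.9752 → 1.9752 bits.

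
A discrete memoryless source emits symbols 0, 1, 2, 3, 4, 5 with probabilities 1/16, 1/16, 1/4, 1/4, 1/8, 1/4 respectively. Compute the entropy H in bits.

Each probability is a power of 1/2, so log₂(1/p) is an integer.
H = Σ p·log₂(1/p) = 1/16·4 + 1/16·4 + 1/4·2 + 1/4·2 + 1/8·3 + 1/4·2 = 2.375 bits.

2.375 bits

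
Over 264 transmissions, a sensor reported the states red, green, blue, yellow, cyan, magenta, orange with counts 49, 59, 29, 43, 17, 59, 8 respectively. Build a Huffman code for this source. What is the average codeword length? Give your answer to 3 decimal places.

2.648 bits/symbol

Probabilities are the counts divided by 264.
Repeatedly combine the two least-probable nodes; the expected code length is the sum of the merged weights.
merge 1/33 + 17/264 → 25/264
merge 25/264 + 29/264 → 9/44
merge 43/264 + 49/264 → 23/66
merge 9/44 + 59/264 → 113/264
merge 59/264 + 23/66 → 151/264
merge 113/264 + 151/264 → 1
L = 25/264 + 9/44 + 23/66 + 113/264 + 151/264 + 1 = 233/88 ≈ 2.648 bits/symbol.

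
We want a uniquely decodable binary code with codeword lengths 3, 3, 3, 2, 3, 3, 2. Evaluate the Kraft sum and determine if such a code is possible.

1.125; no

With common denominator 2^3 = 8: Σ 2^(−ℓᵢ) = 1/8 + 1/8 + 1/8 + 2/8 + 1/8 + 1/8 + 2/8 = 9/8 = 1.125.
Kraft's inequality requires Σ ≤ 1; here Σ = 1.125 > 1, so no such prefix code exists.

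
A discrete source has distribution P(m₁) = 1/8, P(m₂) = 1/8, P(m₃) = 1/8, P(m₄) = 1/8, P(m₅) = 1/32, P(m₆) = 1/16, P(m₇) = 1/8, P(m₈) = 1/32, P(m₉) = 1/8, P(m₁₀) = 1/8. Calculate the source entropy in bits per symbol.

3.1875 bits

Each probability is a power of 1/2, so log₂(1/p) is an integer.
H = Σ p·log₂(1/p) = 1/8·3 + 1/8·3 + 1/8·3 + 1/8·3 + 1/32·5 + 1/16·4 + 1/8·3 + 1/32·5 + 1/8·3 + 1/8·3 = 3.1875 bits.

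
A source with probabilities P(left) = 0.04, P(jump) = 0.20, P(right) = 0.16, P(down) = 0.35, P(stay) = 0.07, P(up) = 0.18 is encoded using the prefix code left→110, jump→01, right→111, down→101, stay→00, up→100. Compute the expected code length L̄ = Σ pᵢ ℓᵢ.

2.73 bits/symbol

L̄ = Σ pᵢ·ℓᵢ = 0.04·3 + 0.20·2 + 0.16·3 + 0.35·3 + 0.07·2 + 0.18·3 = 2.73 bits/symbol.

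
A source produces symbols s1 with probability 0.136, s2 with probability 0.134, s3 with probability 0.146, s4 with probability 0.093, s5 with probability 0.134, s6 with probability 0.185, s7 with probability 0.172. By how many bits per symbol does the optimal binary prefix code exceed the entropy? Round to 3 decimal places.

0.035 bits

Entropy H = −Σ p log₂ p ≈ 2.7797 bits.
Huffman merges: 93/1000+67/500→227/1000; 67/500+17/125→27/100; 73/500+43/250→159/500; 37/200+227/1000→103/250; 27/100+159/500→147/250; 103/250+147/250→1. L = 563/200 ≈ 2.8150.
L − H = 2.8150 − 2.7797 = 0.035 bits.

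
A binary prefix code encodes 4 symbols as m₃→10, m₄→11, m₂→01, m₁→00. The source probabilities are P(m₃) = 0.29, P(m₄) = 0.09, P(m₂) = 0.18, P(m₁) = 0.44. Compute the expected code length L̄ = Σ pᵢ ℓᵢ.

2 bits/symbol

L̄ = Σ pᵢ·ℓᵢ = 0.29·2 + 0.09·2 + 0.18·2 + 0.44·2 = 2 bits/symbol.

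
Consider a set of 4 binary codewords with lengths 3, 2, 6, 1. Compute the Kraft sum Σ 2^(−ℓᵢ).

0.890625

With common denominator 2^6 = 64: Σ 2^(−ℓᵢ) = 8/64 + 16/64 + 1/64 + 32/64 = 57/64 = 0.890625.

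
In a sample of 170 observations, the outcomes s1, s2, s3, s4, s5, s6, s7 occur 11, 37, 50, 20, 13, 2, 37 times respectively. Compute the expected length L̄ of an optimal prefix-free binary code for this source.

2.5 bits/symbol

Probabilities are the counts divided by 170.
Repeatedly combine the two least-probable nodes; the expected code length is the sum of the merged weights.
merge 1/85 + 11/170 → 13/170
merge 13/170 + 13/170 → 13/85
merge 2/17 + 13/85 → 23/85
merge 37/170 + 37/170 → 37/85
merge 23/85 + 5/17 → 48/85
merge 37/85 + 48/85 → 1
L = 13/170 + 13/85 + 23/85 + 37/85 + 48/85 + 1 = 5/2 = 2.5 bits/symbol.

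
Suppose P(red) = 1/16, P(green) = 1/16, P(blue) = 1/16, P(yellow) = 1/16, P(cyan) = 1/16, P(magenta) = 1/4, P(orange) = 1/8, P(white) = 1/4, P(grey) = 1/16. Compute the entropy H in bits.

2.875 bits

Each probability is a power of 1/2, so log₂(1/p) is an integer.
H = Σ p·log₂(1/p) = 1/16·4 + 1/16·4 + 1/16·4 + 1/16·4 + 1/16·4 + 1/4·2 + 1/8·3 + 1/4·2 + 1/16·4 = 2.875 bits.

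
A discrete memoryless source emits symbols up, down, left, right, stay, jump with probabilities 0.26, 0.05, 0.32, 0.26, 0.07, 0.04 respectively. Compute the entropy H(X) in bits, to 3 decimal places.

2.207 bits

H = −Σ pᵢ log₂ pᵢ.
−0.26·log₂(0.26) = 0.5053
−0.05·log₂(0.05) = 0.2161
−0.32·log₂(0.32) = 0.5260
−0.26·log₂(0.26) = 0.5053
−0.07·log₂(0.07) = 0.2686
−0.04·log₂(0.04) = 0.1858
Sum ≈ 2.2070 → 2.207 bits.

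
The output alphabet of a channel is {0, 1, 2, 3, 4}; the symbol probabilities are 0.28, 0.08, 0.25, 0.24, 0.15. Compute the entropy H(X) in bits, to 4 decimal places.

2.2104 bits

H = −Σ pᵢ log₂ pᵢ.
−0.28·log₂(0.28) = 0.5142
−0.08·log₂(0.08) = 0.2915
−0.25·log₂(0.25) = 0.5000
−0.24·log₂(0.24) = 0.4941
−0.15·log₂(0.15) = 0.4105
Sum ≈ 2.2104 → 2.2104 bits.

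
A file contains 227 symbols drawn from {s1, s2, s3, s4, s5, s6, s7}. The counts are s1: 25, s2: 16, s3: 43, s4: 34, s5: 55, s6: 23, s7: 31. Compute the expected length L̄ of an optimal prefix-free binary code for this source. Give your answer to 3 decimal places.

Probabilities are the counts divided by 227.
Repeatedly combine the two least-probable nodes; the expected code length is the sum of the merged weights.
merge 16/227 + 23/227 → 39/227
merge 25/227 + 31/227 → 56/227
merge 34/227 + 39/227 → 73/227
merge 43/227 + 55/227 → 98/227
merge 56/227 + 73/227 → 129/227
merge 98/227 + 129/227 → 1
L = 39/227 + 56/227 + 73/227 + 98/227 + 129/227 + 1 = 622/227 ≈ 2.740 bits/symbol.

2.740 bits/symbol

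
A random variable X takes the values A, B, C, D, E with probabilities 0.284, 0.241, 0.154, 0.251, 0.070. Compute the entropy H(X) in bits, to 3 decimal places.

H = −Σ pᵢ log₂ pᵢ.
−0.284·log₂(0.284) = 0.5158
−0.241·log₂(0.241) = 0.4947
−0.154·log₂(0.154) = 0.4156
−0.251·log₂(0.251) = 0.5006
−0.070·log₂(0.070) = 0.2686
Sum ≈ 2.1953 → 2.195 bits.

2.195 bits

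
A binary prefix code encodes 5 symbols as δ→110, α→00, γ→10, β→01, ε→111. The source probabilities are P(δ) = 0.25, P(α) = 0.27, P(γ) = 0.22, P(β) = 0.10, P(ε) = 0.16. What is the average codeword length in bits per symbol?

L̄ = Σ pᵢ·ℓᵢ = 0.25·3 + 0.27·2 + 0.22·2 + 0.10·2 + 0.16·3 = 2.41 bits/symbol.

2.41 bits/symbol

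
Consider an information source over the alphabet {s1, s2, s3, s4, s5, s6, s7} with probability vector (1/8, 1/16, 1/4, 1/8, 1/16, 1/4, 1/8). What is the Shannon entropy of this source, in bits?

2.625 bits

Each probability is a power of 1/2, so log₂(1/p) is an integer.
H = Σ p·log₂(1/p) = 1/8·3 + 1/16·4 + 1/4·2 + 1/8·3 + 1/16·4 + 1/4·2 + 1/8·3 = 2.625 bits.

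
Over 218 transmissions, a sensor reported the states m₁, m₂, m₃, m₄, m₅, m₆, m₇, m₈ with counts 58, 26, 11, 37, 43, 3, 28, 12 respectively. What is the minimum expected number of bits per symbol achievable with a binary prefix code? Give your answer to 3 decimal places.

2.720 bits/symbol

Probabilities are the counts divided by 218.
Repeatedly combine the two least-probable nodes; the expected code length is the sum of the merged weights.
merge 3/218 + 11/218 → 7/109
merge 6/109 + 7/109 → 13/109
merge 13/109 + 13/109 → 26/109
merge 14/109 + 37/218 → 65/218
merge 43/218 + 26/109 → 95/218
merge 29/109 + 65/218 → 123/218
merge 95/218 + 123/218 → 1
L = 7/109 + 13/109 + 26/109 + 65/218 + 95/218 + 123/218 + 1 = 593/218 ≈ 2.720 bits/symbol.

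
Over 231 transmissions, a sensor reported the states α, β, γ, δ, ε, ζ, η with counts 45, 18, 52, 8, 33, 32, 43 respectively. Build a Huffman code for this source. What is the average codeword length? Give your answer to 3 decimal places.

Probabilities are the counts divided by 231.
Repeatedly combine the two least-probable nodes; the expected code length is the sum of the merged weights.
merge 8/231 + 6/77 → 26/231
merge 26/231 + 32/231 → 58/231
merge 1/7 + 43/231 → 76/231
merge 15/77 + 52/231 → 97/231
merge 58/231 + 76/231 → 134/231
merge 97/231 + 134/231 → 1
L = 26/231 + 58/231 + 76/231 + 97/231 + 134/231 + 1 = 622/231 ≈ 2.693 bits/symbol.

2.693 bits/symbol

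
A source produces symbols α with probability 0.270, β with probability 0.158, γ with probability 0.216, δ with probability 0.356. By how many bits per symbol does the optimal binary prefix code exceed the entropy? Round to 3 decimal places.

Entropy H = −Σ p log₂ p ≈ 1.9386 bits.
Huffman merges: 79/500+27/125→187/500; 27/100+89/250→313/500; 187/500+313/500→1. L = 2 ≈ 2.0000.
L − H = 2.0000 − 1.9386 = 0.061 bits.

0.061 bits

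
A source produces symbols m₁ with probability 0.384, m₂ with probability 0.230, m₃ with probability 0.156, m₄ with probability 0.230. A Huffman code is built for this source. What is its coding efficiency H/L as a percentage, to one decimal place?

Entropy H = −Σ p log₂ p ≈ 1.9237 bits.
Huffman merges: 39/250+23/100→193/500; 23/100+48/125→307/500; 193/500+307/500→1. L = 2 ≈ 2.0000.
Efficiency = H/L = 1.9237/2.0000 = 96.2%.

96.2%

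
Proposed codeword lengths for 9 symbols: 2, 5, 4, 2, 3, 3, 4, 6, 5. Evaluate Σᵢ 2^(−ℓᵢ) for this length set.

0.953125

With common denominator 2^6 = 64: Σ 2^(−ℓᵢ) = 16/64 + 2/64 + 4/64 + 16/64 + 8/64 + 8/64 + 4/64 + 1/64 + 2/64 = 61/64 = 0.953125.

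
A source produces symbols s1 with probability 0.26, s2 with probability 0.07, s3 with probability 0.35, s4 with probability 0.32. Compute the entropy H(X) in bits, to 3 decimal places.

H = −Σ pᵢ log₂ pᵢ.
−0.26·log₂(0.26) = 0.5053
−0.07·log₂(0.07) = 0.2686
−0.35·log₂(0.35) = 0.5301
−0.32·log₂(0.32) = 0.5260
Sum ≈ 1.8300 → 1.830 bits.

1.830 bits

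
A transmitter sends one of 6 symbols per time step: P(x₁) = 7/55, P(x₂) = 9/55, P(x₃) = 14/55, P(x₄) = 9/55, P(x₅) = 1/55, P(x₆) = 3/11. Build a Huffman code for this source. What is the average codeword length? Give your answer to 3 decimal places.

2.455 bits/symbol

Repeatedly combine the two least-probable nodes; the expected code length is the sum of the merged weights.
merge 1/55 + 7/55 → 8/55
merge 8/55 + 9/55 → 17/55
merge 9/55 + 14/55 → 23/55
merge 3/11 + 17/55 → 32/55
merge 23/55 + 32/55 → 1
L = 8/55 + 17/55 + 23/55 + 32/55 + 1 = 27/11 ≈ 2.455 bits/symbol.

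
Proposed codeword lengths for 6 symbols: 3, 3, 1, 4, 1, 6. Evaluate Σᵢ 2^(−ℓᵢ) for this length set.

1.328125

With common denominator 2^6 = 64: Σ 2^(−ℓᵢ) = 8/64 + 8/64 + 32/64 + 4/64 + 32/64 + 1/64 = 85/64 = 1.328125.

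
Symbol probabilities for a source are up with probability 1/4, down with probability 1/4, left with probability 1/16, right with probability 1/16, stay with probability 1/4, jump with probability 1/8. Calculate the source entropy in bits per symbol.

Each probability is a power of 1/2, so log₂(1/p) is an integer.
H = Σ p·log₂(1/p) = 1/4·2 + 1/4·2 + 1/16·4 + 1/16·4 + 1/4·2 + 1/8·3 = 2.375 bits.

2.375 bits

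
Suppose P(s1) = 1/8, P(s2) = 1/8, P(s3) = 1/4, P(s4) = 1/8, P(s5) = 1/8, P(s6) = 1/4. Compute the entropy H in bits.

Each probability is a power of 1/2, so log₂(1/p) is an integer.
H = Σ p·log₂(1/p) = 1/8·3 + 1/8·3 + 1/4·2 + 1/8·3 + 1/8·3 + 1/4·2 = 2.5 bits.

2.5 bits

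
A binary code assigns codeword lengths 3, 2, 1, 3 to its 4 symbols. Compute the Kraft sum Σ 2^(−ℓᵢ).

With common denominator 2^3 = 8: Σ 2^(−ℓᵢ) = 1/8 + 2/8 + 4/8 + 1/8 = 8/8 = 1.

1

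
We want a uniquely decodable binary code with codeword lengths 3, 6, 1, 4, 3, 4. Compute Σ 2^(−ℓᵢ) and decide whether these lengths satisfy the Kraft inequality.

With common denominator 2^6 = 64: Σ 2^(−ℓᵢ) = 8/64 + 1/64 + 32/64 + 4/64 + 8/64 + 4/64 = 57/64 = 0.890625.
Kraft's inequality requires Σ ≤ 1; here Σ = 0.890625 ≤ 1, so such a prefix code exists.

0.890625; yes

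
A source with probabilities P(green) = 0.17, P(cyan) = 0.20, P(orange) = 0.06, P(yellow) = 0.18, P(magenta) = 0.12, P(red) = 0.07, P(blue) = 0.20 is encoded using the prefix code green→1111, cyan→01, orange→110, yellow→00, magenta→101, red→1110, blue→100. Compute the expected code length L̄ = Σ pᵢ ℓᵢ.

L̄ = Σ pᵢ·ℓᵢ = 0.17·4 + 0.20·2 + 0.06·3 + 0.18·2 + 0.12·3 + 0.07·4 + 0.20·3 = 2.86 bits/symbol.

2.86 bits/symbol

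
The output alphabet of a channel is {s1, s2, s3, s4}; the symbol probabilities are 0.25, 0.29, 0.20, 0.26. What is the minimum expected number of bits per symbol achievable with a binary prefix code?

2 bits/symbol

Repeatedly combine the two least-probable nodes; the expected code length is the sum of the merged weights.
merge 1/5 + 1/4 → 9/20
merge 13/50 + 29/100 → 11/20
merge 9/20 + 11/20 → 1
L = 9/20 + 11/20 + 1 = 2 bits/symbol.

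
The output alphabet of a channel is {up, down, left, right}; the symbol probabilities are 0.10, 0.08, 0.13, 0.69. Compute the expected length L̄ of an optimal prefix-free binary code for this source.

Repeatedly combine the two least-probable nodes; the expected code length is the sum of the merged weights.
merge 2/25 + 1/10 → 9/50
merge 13/100 + 9/50 → 31/100
merge 31/100 + 69/100 → 1
L = 9/50 + 31/100 + 1 = 149/100 = 1.49 bits/symbol.

1.49 bits/symbol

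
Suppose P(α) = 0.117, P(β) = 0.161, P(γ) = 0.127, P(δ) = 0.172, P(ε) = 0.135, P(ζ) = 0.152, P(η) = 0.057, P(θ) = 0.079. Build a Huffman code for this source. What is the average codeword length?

Repeatedly combine the two least-probable nodes; the expected code length is the sum of the merged weights.
merge 57/1000 + 79/1000 → 17/125
merge 117/1000 + 127/1000 → 61/250
merge 27/200 + 17/125 → 271/1000
merge 19/125 + 161/1000 → 313/1000
merge 43/250 + 61/250 → 52/125
merge 271/1000 + 313/1000 → 73/125
merge 52/125 + 73/125 → 1
L = 17/125 + 61/250 + 271/1000 + 313/1000 + 52/125 + 73/125 + 1 = 741/250 = 2.964 bits/symbol.

2.964 bits/symbol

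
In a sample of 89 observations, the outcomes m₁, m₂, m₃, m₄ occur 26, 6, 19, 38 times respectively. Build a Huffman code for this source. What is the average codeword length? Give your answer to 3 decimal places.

1.854 bits/symbol

Probabilities are the counts divided by 89.
Repeatedly combine the two least-probable nodes; the expected code length is the sum of the merged weights.
merge 6/89 + 19/89 → 25/89
merge 25/89 + 26/89 → 51/89
merge 38/89 + 51/89 → 1
L = 25/89 + 51/89 + 1 = 165/89 ≈ 1.854 bits/symbol.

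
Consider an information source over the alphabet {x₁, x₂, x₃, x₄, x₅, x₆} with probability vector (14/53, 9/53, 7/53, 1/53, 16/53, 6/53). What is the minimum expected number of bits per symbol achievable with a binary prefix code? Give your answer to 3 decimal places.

2.396 bits/symbol

Repeatedly combine the two least-probable nodes; the expected code length is the sum of the merged weights.
merge 1/53 + 6/53 → 7/53
merge 7/53 + 7/53 → 14/53
merge 9/53 + 14/53 → 23/53
merge 14/53 + 16/53 → 30/53
merge 23/53 + 30/53 → 1
L = 7/53 + 14/53 + 23/53 + 30/53 + 1 = 127/53 ≈ 2.396 bits/symbol.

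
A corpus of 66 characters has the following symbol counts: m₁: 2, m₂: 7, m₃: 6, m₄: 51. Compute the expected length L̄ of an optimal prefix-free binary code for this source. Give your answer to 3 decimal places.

Probabilities are the counts divided by 66.
Repeatedly combine the two least-probable nodes; the expected code length is the sum of the merged weights.
merge 1/33 + 1/11 → 4/33
merge 7/66 + 4/33 → 5/22
merge 5/22 + 17/22 → 1
L = 4/33 + 5/22 + 1 = 89/66 ≈ 1.348 bits/symbol.

1.348 bits/symbol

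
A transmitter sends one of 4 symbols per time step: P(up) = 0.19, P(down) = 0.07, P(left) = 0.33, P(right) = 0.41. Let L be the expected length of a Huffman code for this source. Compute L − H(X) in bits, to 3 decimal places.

0.071 bits

Entropy H = −Σ p log₂ p ≈ 1.7790 bits.
Huffman merges: 7/100+19/100→13/50; 13/50+33/100→59/100; 41/100+59/100→1. L = 37/20 ≈ 1.8500.
L − H = 1.8500 − 1.7790 = 0.071 bits.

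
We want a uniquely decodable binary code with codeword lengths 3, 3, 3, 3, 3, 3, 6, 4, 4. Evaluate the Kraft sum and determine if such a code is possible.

With common denominator 2^6 = 64: Σ 2^(−ℓᵢ) = 8/64 + 8/64 + 8/64 + 8/64 + 8/64 + 8/64 + 1/64 + 4/64 + 4/64 = 57/64 = 0.890625.
Kraft's inequality requires Σ ≤ 1; here Σ = 0.890625 ≤ 1, so such a prefix code exists.

0.890625; yes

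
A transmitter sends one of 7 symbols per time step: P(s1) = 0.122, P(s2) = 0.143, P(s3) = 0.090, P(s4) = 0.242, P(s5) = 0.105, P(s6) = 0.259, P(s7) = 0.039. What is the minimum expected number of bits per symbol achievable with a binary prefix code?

Repeatedly combine the two least-probable nodes; the expected code length is the sum of the merged weights.
merge 39/1000 + 9/100 → 129/1000
merge 21/200 + 61/500 → 227/1000
merge 129/1000 + 143/1000 → 34/125
merge 227/1000 + 121/500 → 469/1000
merge 259/1000 + 34/125 → 531/1000
merge 469/1000 + 531/1000 → 1
L = 129/1000 + 227/1000 + 34/125 + 469/1000 + 531/1000 + 1 = 657/250 = 2.628 bits/symbol.

2.628 bits/symbol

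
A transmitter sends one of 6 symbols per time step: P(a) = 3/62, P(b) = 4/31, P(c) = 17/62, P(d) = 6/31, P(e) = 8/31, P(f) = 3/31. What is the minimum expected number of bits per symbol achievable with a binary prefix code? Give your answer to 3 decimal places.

Repeatedly combine the two least-probable nodes; the expected code length is the sum of the merged weights.
merge 3/62 + 3/31 → 9/62
merge 4/31 + 9/62 → 17/62
merge 6/31 + 8/31 → 14/31
merge 17/62 + 17/62 → 17/31
merge 14/31 + 17/31 → 1
L = 9/62 + 17/62 + 14/31 + 17/31 + 1 = 75/31 ≈ 2.419 bits/symbol.

2.419 bits/symbol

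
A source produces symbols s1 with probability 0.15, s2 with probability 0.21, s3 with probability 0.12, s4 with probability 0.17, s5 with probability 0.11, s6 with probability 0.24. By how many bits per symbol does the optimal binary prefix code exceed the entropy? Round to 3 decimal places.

0.021 bits

Entropy H = −Σ p log₂ p ≈ 2.5294 bits.
Huffman merges: 11/100+3/25→23/100; 3/20+17/100→8/25; 21/100+23/100→11/25; 6/25+8/25→14/25; 11/25+14/25→1. L = 51/20 ≈ 2.5500.
L − H = 2.5500 − 2.5294 = 0.021 bits.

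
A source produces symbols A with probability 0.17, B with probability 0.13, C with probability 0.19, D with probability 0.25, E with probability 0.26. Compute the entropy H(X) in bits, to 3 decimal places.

2.278 bits

H = −Σ pᵢ log₂ pᵢ.
−0.17·log₂(0.17) = 0.4346
−0.13·log₂(0.13) = 0.3826
−0.19·log₂(0.19) = 0.4552
−0.25·log₂(0.25) = 0.5000
−0.26·log₂(0.26) = 0.5053
Sum ≈ 2.2777 → 2.278 bits.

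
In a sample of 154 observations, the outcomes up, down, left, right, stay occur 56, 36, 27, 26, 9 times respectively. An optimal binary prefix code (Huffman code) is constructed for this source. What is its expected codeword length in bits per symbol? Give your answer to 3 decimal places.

2.227 bits/symbol

Probabilities are the counts divided by 154.
Repeatedly combine the two least-probable nodes; the expected code length is the sum of the merged weights.
merge 9/154 + 13/77 → 5/22
merge 27/154 + 5/22 → 31/77
merge 18/77 + 4/11 → 46/77
merge 31/77 + 46/77 → 1
L = 5/22 + 31/77 + 46/77 + 1 = 49/22 ≈ 2.227 bits/symbol.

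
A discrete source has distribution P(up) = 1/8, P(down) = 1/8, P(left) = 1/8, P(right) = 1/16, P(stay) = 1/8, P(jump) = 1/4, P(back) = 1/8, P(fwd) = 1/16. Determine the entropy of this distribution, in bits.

Each probability is a power of 1/2, so log₂(1/p) is an integer.
H = Σ p·log₂(1/p) = 1/8·3 + 1/8·3 + 1/8·3 + 1/16·4 + 1/8·3 + 1/4·2 + 1/8·3 + 1/16·4 = 2.875 bits.

2.875 bits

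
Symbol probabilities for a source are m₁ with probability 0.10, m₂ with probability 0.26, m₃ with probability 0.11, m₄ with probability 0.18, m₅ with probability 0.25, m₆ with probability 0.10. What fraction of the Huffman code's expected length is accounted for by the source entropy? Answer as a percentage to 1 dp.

Entropy H = −Σ p log₂ p ≈ 2.4653 bits.
Huffman merges: 1/10+1/10→1/5; 11/100+9/50→29/100; 1/5+1/4→9/20; 13/50+29/100→11/20; 9/20+11/20→1. L = 249/100 ≈ 2.4900.
Efficiency = H/L = 2.4653/2.4900 = 99.0%.

99.0%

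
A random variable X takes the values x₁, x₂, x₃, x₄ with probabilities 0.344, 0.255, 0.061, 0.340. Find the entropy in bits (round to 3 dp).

1.808 bits

H = −Σ pᵢ log₂ pᵢ.
−0.344·log₂(0.344) = 0.5296
−0.255·log₂(0.255) = 0.5027
−0.061·log₂(0.061) = 0.2461
−0.340·log₂(0.340) = 0.5292
Sum ≈ 1.8076 → 1.808 bits.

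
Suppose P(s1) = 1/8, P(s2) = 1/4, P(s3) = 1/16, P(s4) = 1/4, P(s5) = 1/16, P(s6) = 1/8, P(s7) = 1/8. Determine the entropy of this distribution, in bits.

Each probability is a power of 1/2, so log₂(1/p) is an integer.
H = Σ p·log₂(1/p) = 1/8·3 + 1/4·2 + 1/16·4 + 1/4·2 + 1/16·4 + 1/8·3 + 1/8·3 = 2.625 bits.

2.625 bits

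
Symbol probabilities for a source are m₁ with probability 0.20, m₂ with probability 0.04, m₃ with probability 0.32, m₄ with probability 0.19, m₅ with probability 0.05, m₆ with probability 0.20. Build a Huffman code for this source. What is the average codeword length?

Repeatedly combine the two least-probable nodes; the expected code length is the sum of the merged weights.
merge 1/25 + 1/20 → 9/100
merge 9/100 + 19/100 → 7/25
merge 1/5 + 1/5 → 2/5
merge 7/25 + 8/25 → 3/5
merge 2/5 + 3/5 → 1
L = 9/100 + 7/25 + 2/5 + 3/5 + 1 = 237/100 = 2.37 bits/symbol.

2.37 bits/symbol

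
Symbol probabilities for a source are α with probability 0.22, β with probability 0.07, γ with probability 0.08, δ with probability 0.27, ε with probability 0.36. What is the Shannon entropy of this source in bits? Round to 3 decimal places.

2.081 bits

H = −Σ pᵢ log₂ pᵢ.
−0.22·log₂(0.22) = 0.4806
−0.07·log₂(0.07) = 0.2686
−0.08·log₂(0.08) = 0.2915
−0.27·log₂(0.27) = 0.5100
−0.36·log₂(0.36) = 0.5306
Sum ≈ 2.0813 → 2.081 bits.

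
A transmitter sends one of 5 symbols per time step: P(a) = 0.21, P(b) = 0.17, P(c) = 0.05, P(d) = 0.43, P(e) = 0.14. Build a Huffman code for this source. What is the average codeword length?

2.12 bits/symbol

Repeatedly combine the two least-probable nodes; the expected code length is the sum of the merged weights.
merge 1/20 + 7/50 → 19/100
merge 17/100 + 19/100 → 9/25
merge 21/100 + 9/25 → 57/100
merge 43/100 + 57/100 → 1
L = 19/100 + 9/25 + 57/100 + 1 = 53/25 = 2.12 bits/symbol.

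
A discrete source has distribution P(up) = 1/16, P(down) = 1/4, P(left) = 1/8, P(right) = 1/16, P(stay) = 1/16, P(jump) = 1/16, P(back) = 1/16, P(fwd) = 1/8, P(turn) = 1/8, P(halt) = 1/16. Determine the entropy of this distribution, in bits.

3.125 bits

Each probability is a power of 1/2, so log₂(1/p) is an integer.
H = Σ p·log₂(1/p) = 1/16·4 + 1/4·2 + 1/8·3 + 1/16·4 + 1/16·4 + 1/16·4 + 1/16·4 + 1/8·3 + 1/8·3 + 1/16·4 = 3.125 bits.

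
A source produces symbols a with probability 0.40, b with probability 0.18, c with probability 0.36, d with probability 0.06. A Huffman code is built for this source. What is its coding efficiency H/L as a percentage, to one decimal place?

95.0%

Entropy H = −Σ p log₂ p ≈ 1.7482 bits.
Huffman merges: 3/50+9/50→6/25; 6/25+9/25→3/5; 2/5+3/5→1. L = 46/25 ≈ 1.8400.
Efficiency = H/L = 1.7482/1.8400 = 95.0%.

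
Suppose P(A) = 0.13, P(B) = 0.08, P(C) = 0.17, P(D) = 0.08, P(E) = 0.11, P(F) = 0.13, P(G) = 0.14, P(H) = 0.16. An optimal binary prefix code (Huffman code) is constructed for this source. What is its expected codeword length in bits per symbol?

2.99 bits/symbol

Repeatedly combine the two least-probable nodes; the expected code length is the sum of the merged weights.
merge 2/25 + 2/25 → 4/25
merge 11/100 + 13/100 → 6/25
merge 13/100 + 7/50 → 27/100
merge 4/25 + 4/25 → 8/25
merge 17/100 + 6/25 → 41/100
merge 27/100 + 8/25 → 59/100
merge 41/100 + 59/100 → 1
L = 4/25 + 6/25 + 27/100 + 8/25 + 41/100 + 59/100 + 1 = 299/100 = 2.99 bits/symbol.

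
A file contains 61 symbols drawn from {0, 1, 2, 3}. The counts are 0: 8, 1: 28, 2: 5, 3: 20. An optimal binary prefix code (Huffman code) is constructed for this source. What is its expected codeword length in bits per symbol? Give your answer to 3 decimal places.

Probabilities are the counts divided by 61.
Repeatedly combine the two least-probable nodes; the expected code length is the sum of the merged weights.
merge 5/61 + 8/61 → 13/61
merge 13/61 + 20/61 → 33/61
merge 28/61 + 33/61 → 1
L = 13/61 + 33/61 + 1 = 107/61 ≈ 1.754 bits/symbol.

1.754 bits/symbol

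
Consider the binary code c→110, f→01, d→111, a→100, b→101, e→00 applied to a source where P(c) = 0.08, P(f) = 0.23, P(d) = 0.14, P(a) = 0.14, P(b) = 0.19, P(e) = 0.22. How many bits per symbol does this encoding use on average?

2.55 bits/symbol

L̄ = Σ pᵢ·ℓᵢ = 0.08·3 + 0.23·2 + 0.14·3 + 0.14·3 + 0.19·3 + 0.22·2 = 2.55 bits/symbol.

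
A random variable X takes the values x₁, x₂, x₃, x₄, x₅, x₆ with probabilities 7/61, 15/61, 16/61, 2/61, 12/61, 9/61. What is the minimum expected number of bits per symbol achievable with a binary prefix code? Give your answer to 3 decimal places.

2.443 bits/symbol

Repeatedly combine the two least-probable nodes; the expected code length is the sum of the merged weights.
merge 2/61 + 7/61 → 9/61
merge 9/61 + 9/61 → 18/61
merge 12/61 + 15/61 → 27/61
merge 16/61 + 18/61 → 34/61
merge 27/61 + 34/61 → 1
L = 9/61 + 18/61 + 27/61 + 34/61 + 1 = 149/61 ≈ 2.443 bits/symbol.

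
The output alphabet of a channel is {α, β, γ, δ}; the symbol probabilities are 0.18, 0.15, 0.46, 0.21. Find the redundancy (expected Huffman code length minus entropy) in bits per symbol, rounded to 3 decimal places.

Entropy H = −Σ p log₂ p ≈ 1.8440 bits.
Huffman merges: 3/20+9/50→33/100; 21/100+33/100→27/50; 23/50+27/50→1. L = 187/100 ≈ 1.8700.
L − H = 1.8700 − 1.8440 = 0.026 bits.

0.026 bits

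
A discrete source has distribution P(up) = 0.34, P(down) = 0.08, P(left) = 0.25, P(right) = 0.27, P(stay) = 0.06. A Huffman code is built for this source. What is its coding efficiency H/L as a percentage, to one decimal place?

Entropy H = −Σ p log₂ p ≈ 2.0742 bits.
Huffman merges: 3/50+2/25→7/50; 7/50+1/4→39/100; 27/100+17/50→61/100; 39/100+61/100→1. L = 107/50 ≈ 2.1400.
Efficiency = H/L = 2.0742/2.1400 = 96.9%.

96.9%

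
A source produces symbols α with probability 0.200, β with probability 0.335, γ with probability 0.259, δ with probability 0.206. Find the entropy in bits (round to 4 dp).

H = −Σ pᵢ log₂ pᵢ.
−0.200·log₂(0.200) = 0.4644
−0.335·log₂(0.335) = 0.5286
−0.259·log₂(0.259) = 0.5048
−0.206·log₂(0.206) = 0.4695
Sum ≈ 1.9673 → 1.9673 bits.

1.9673 bits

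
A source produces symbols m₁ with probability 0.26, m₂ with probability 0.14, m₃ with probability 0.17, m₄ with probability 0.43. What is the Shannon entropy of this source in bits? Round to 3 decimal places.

1.861 bits

H = −Σ pᵢ log₂ pᵢ.
−0.26·log₂(0.26) = 0.5053
−0.14·log₂(0.14) = 0.3971
−0.17·log₂(0.17) = 0.4346
−0.43·log₂(0.43) = 0.5236
Sum ≈ 1.8605 → 1.861 bits.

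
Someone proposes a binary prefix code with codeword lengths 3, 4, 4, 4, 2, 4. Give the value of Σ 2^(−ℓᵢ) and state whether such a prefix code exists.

0.625; yes

With common denominator 2^4 = 16: Σ 2^(−ℓᵢ) = 2/16 + 1/16 + 1/16 + 1/16 + 4/16 + 1/16 = 10/16 = 0.625.
Kraft's inequality requires Σ ≤ 1; here Σ = 0.625 ≤ 1, so such a prefix code exists.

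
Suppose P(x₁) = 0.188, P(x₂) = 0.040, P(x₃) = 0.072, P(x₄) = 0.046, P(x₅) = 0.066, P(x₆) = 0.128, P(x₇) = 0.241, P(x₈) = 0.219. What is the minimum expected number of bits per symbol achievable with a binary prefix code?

2.764 bits/symbol

Repeatedly combine the two least-probable nodes; the expected code length is the sum of the merged weights.
merge 1/25 + 23/500 → 43/500
merge 33/500 + 9/125 → 69/500
merge 43/500 + 16/125 → 107/500
merge 69/500 + 47/250 → 163/500
merge 107/500 + 219/1000 → 433/1000
merge 241/1000 + 163/500 → 567/1000
merge 433/1000 + 567/1000 → 1
L = 43/500 + 69/500 + 107/500 + 163/500 + 433/1000 + 567/1000 + 1 = 691/250 = 2.764 bits/symbol.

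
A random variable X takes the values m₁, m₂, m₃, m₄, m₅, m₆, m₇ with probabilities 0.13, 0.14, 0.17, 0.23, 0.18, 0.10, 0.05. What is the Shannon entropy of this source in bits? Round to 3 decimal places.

2.696 bits

H = −Σ pᵢ log₂ pᵢ.
−0.13·log₂(0.13) = 0.3826
−0.14·log₂(0.14) = 0.3971
−0.17·log₂(0.17) = 0.4346
−0.23·log₂(0.23) = 0.4877
−0.18·log₂(0.18) = 0.4453
−0.10·log₂(0.10) = 0.3322
−0.05·log₂(0.05) = 0.2161
Sum ≈ 2.6956 → 2.696 bits.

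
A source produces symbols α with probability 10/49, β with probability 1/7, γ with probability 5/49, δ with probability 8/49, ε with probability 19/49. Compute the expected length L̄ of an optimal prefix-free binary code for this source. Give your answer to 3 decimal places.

Repeatedly combine the two least-probable nodes; the expected code length is the sum of the merged weights.
merge 5/49 + 1/7 → 12/49
merge 8/49 + 10/49 → 18/49
merge 12/49 + 18/49 → 30/49
merge 19/49 + 30/49 → 1
L = 12/49 + 18/49 + 30/49 + 1 = 109/49 ≈ 2.224 bits/symbol.

2.224 bits/symbol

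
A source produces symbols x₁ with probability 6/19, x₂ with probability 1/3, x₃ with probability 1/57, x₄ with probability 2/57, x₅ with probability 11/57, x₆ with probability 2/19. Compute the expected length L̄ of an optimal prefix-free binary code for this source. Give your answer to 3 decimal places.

2.211 bits/symbol

Repeatedly combine the two least-probable nodes; the expected code length is the sum of the merged weights.
merge 1/57 + 2/57 → 1/19
merge 1/19 + 2/19 → 3/19
merge 3/19 + 11/57 → 20/57
merge 6/19 + 1/3 → 37/57
merge 20/57 + 37/57 → 1
L = 1/19 + 3/19 + 20/57 + 37/57 + 1 = 42/19 ≈ 2.211 bits/symbol.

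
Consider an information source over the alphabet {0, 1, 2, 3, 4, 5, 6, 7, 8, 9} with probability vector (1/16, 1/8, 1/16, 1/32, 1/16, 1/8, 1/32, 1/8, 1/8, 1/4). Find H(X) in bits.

Each probability is a power of 1/2, so log₂(1/p) is an integer.
H = Σ p·log₂(1/p) = 1/16·4 + 1/8·3 + 1/16·4 + 1/32·5 + 1/16·4 + 1/8·3 + 1/32·5 + 1/8·3 + 1/8·3 + 1/4·2 = 3.0625 bits.

3.0625 bits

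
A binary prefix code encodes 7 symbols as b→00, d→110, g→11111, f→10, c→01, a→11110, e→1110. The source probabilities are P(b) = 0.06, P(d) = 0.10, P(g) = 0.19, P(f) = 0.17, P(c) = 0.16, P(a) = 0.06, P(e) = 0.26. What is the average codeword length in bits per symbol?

L̄ = Σ pᵢ·ℓᵢ = 0.06·2 + 0.10·3 + 0.19·5 + 0.17·2 + 0.16·2 + 0.06·5 + 0.26·4 = 3.37 bits/symbol.

3.37 bits/symbol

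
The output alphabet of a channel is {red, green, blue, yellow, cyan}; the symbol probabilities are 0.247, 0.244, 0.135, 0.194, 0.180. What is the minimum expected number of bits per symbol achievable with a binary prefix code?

Repeatedly combine the two least-probable nodes; the expected code length is the sum of the merged weights.
merge 27/200 + 9/50 → 63/200
merge 97/500 + 61/250 → 219/500
merge 247/1000 + 63/200 → 281/500
merge 219/500 + 281/500 → 1
L = 63/200 + 219/500 + 281/500 + 1 = 463/200 = 2.315 bits/symbol.

2.315 bits/symbol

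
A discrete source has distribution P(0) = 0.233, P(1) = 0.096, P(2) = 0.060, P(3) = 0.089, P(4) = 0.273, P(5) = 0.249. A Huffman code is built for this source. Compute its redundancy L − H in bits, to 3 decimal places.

0.015 bits

Entropy H = −Σ p log₂ p ≈ 2.3792 bits.
Huffman merges: 3/50+89/1000→149/1000; 12/125+149/1000→49/200; 233/1000+49/200→239/500; 249/1000+273/1000→261/500; 239/500+261/500→1. L = 1197/500 ≈ 2.3940.
L − H = 2.3940 − 2.3792 = 0.015 bits.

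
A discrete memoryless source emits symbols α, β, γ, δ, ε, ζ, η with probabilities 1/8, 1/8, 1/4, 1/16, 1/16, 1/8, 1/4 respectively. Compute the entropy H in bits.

Each probability is a power of 1/2, so log₂(1/p) is an integer.
H = Σ p·log₂(1/p) = 1/8·3 + 1/8·3 + 1/4·2 + 1/16·4 + 1/16·4 + 1/8·3 + 1/4·2 = 2.625 bits.

2.625 bits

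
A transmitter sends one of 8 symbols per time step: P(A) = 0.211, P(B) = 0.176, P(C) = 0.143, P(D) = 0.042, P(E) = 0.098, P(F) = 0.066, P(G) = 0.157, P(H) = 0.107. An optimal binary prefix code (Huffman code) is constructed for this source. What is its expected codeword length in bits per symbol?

2.897 bits/symbol

Repeatedly combine the two least-probable nodes; the expected code length is the sum of the merged weights.
merge 21/500 + 33/500 → 27/250
merge 49/500 + 107/1000 → 41/200
merge 27/250 + 143/1000 → 251/1000
merge 157/1000 + 22/125 → 333/1000
merge 41/200 + 211/1000 → 52/125
merge 251/1000 + 333/1000 → 73/125
merge 52/125 + 73/125 → 1
L = 27/250 + 41/200 + 251/1000 + 333/1000 + 52/125 + 73/125 + 1 = 2897/1000 = 2.897 bits/symbol.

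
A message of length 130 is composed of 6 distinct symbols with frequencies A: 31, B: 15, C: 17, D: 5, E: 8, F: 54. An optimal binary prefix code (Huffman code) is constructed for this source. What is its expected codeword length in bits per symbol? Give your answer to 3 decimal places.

2.246 bits/symbol

Probabilities are the counts divided by 130.
Repeatedly combine the two least-probable nodes; the expected code length is the sum of the merged weights.
merge 1/26 + 4/65 → 1/10
merge 1/10 + 3/26 → 14/65
merge 17/130 + 14/65 → 9/26
merge 31/130 + 9/26 → 38/65
merge 27/65 + 38/65 → 1
L = 1/10 + 14/65 + 9/26 + 38/65 + 1 = 146/65 ≈ 2.246 bits/symbol.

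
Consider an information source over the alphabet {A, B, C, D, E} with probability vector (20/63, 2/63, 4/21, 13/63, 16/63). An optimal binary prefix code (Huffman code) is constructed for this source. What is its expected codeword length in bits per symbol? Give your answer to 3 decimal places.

2.222 bits/symbol

Repeatedly combine the two least-probable nodes; the expected code length is the sum of the merged weights.
merge 2/63 + 4/21 → 2/9
merge 13/63 + 2/9 → 3/7
merge 16/63 + 20/63 → 4/7
merge 3/7 + 4/7 → 1
L = 2/9 + 3/7 + 4/7 + 1 = 20/9 ≈ 2.222 bits/symbol.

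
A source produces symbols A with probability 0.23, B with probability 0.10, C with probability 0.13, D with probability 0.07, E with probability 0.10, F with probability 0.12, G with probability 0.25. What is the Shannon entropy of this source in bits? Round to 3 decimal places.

2.670 bits

H = −Σ pᵢ log₂ pᵢ.
−0.23·log₂(0.23) = 0.4877
−0.10·log₂(0.10) = 0.3322
−0.13·log₂(0.13) = 0.3826
−0.07·log₂(0.07) = 0.2686
−0.10·log₂(0.10) = 0.3322
−0.12·log₂(0.12) = 0.3671
−0.25·log₂(0.25) = 0.5000
Sum ≈ 2.6703 → 2.670 bits.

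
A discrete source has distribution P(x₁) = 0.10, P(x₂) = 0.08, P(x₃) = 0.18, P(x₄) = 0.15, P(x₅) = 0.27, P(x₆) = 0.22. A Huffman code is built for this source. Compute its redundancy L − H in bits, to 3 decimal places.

0.040 bits

Entropy H = −Σ p log₂ p ≈ 2.4701 bits.
Huffman merges: 2/25+1/10→9/50; 3/20+9/50→33/100; 9/50+11/50→2/5; 27/100+33/100→3/5; 2/5+3/5→1. L = 251/100 ≈ 2.5100.
L − H = 2.5100 − 2.4701 = 0.040 bits.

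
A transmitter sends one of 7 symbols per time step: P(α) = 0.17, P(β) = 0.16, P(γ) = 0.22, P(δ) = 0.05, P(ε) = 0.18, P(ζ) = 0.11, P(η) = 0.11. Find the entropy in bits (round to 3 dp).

H = −Σ pᵢ log₂ pᵢ.
−0.17·log₂(0.17) = 0.4346
−0.16·log₂(0.16) = 0.4230
−0.22·log₂(0.22) = 0.4806
−0.05·log₂(0.05) = 0.2161
−0.18·log₂(0.18) = 0.4453
−0.11·log₂(0.11) = 0.3503
−0.11·log₂(0.11) = 0.3503
Sum ≈ 2.7002 → 2.700 bits.

2.700 bits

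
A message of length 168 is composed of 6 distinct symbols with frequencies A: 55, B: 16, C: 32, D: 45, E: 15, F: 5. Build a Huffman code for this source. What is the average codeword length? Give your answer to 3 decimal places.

2.333 bits/symbol

Probabilities are the counts divided by 168.
Repeatedly combine the two least-probable nodes; the expected code length is the sum of the merged weights.
merge 5/168 + 5/56 → 5/42
merge 2/21 + 5/42 → 3/14
merge 4/21 + 3/14 → 17/42
merge 15/56 + 55/168 → 25/42
merge 17/42 + 25/42 → 1
L = 5/42 + 3/14 + 17/42 + 25/42 + 1 = 7/3 ≈ 2.333 bits/symbol.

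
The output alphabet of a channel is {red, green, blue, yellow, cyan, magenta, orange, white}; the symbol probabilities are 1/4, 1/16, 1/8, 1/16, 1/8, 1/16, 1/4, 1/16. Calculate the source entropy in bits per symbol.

Each probability is a power of 1/2, so log₂(1/p) is an integer.
H = Σ p·log₂(1/p) = 1/4·2 + 1/16·4 + 1/8·3 + 1/16·4 + 1/8·3 + 1/16·4 + 1/4·2 + 1/16·4 = 2.75 bits.

2.75 bits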